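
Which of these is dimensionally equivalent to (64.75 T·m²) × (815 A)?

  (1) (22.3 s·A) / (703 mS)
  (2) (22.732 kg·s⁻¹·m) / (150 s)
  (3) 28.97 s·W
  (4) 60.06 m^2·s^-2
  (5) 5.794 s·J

Reference: [kg·m²·s⁻²·A⁻¹] · [A] = kg·m²·s⁻².
Each option:
  (1) [s·A] / [kg⁻¹·m⁻²·s³·A²] = kg·m²·s⁻²·A⁻¹
  (2) [kg·m·s⁻¹] / [s] = kg·m·s⁻²
  (3) W·s = J·s⁻¹·s = kg·m²·s⁻²  ← same
  (4) m²·s⁻²
  (5) J·s = N·m·s = kg·m²·s⁻¹
Only (3) matches kg·m²·s⁻².

(3)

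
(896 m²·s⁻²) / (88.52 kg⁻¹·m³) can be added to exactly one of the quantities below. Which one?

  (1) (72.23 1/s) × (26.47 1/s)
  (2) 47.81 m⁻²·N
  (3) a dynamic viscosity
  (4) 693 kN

(2)

Reference: [m²·s⁻²] / [kg⁻¹·m³] = kg·m⁻¹·s⁻².
Each option:
  (1) [s⁻¹] · [s⁻¹] = s⁻²
  (2) N·m⁻² = kg·m·s⁻²·m⁻² = kg·m⁻¹·s⁻²  ← same
  (3) [dynamic viscosity] = kg·m⁻¹·s⁻¹
  (4) N = kg·m·s⁻²
Only (2) matches kg·m⁻¹·s⁻².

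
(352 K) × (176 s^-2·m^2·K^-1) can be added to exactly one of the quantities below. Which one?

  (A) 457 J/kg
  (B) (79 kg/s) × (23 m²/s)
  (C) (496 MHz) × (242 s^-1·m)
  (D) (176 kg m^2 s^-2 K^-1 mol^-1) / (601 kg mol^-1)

(A)

Reference: [K] · [m²·s⁻²·K⁻¹] = m²·s⁻².
Each option:
  (A) J·kg⁻¹ = N·m·kg⁻¹ = m²·s⁻²  ← same
  (B) [kg·s⁻¹] · [m²·s⁻¹] = kg·m²·s⁻²
  (C) [s⁻¹] · [m·s⁻¹] = m·s⁻²
  (D) [kg·m²·s⁻²·K⁻¹·mol⁻¹] / [kg·mol⁻¹] = m²·s⁻²·K⁻¹
Only (A) matches m²·s⁻².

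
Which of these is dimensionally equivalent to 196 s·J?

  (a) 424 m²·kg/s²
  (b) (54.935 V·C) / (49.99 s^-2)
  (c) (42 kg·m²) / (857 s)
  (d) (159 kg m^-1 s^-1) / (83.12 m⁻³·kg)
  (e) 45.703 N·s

Reference: J·s = N·m·s = kg·m²·s⁻¹.
Each option:
  (a) kg·m²·s⁻²
  (b) [kg·m²·s⁻²] / [s⁻²] = kg·m²
  (c) [kg·m²] / [s] = kg·m²·s⁻¹  ← same
  (d) [kg·m⁻¹·s⁻¹] / [kg·m⁻³] = m²·s⁻¹
  (e) N·s = kg·m·s⁻²·s = kg·m·s⁻¹
Only (c) matches kg·m²·s⁻¹.

(c)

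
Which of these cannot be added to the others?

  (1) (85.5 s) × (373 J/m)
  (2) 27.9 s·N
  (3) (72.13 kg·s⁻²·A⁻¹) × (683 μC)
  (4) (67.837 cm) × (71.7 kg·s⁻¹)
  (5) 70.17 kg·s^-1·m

(3)

Work out the base dimensions of each:
  (1) [s] · [kg·m·s⁻²] = kg·m·s⁻¹
  (2) N·s = kg·m·s⁻²·s = kg·m·s⁻¹
  (3) [kg·s⁻²·A⁻¹] · [s·A] = kg·s⁻¹
  (4) [m] · [kg·s⁻¹] = kg·m·s⁻¹
  (5) kg·m·s⁻¹
All reduce to kg·m·s⁻¹ except (3), which is kg·s⁻¹.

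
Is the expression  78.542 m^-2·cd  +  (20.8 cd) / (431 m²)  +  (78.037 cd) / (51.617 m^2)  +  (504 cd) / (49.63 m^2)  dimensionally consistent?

In SI base units:
  78.542 m^-2·cd:  cd·m⁻² = m⁻²·cd
  (20.8 cd) / (431 m²):  [cd] / [m²] = m⁻²·cd
  (78.037 cd) / (51.617 m^2):  [cd] / [m²] = m⁻²·cd
  (504 cd) / (49.63 m^2):  [cd] / [m²] = m⁻²·cd
Every term reduces to m⁻²·cd.

Yes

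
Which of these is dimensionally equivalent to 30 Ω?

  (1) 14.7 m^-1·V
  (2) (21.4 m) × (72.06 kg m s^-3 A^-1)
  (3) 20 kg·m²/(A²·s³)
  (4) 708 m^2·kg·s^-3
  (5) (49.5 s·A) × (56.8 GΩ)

Reference: Ω = V·A⁻¹ = kg·m²·s⁻³·A⁻².
Each option:
  (1) V·m⁻¹ = J·C⁻¹·m⁻¹ = kg·m·s⁻³·A⁻¹
  (2) [m] · [kg·m·s⁻³·A⁻¹] = kg·m²·s⁻³·A⁻¹
  (3) kg·m²·s⁻³·A⁻²  ← same
  (4) kg·m²·s⁻³
  (5) [s·A] · [kg·m²·s⁻³·A⁻²] = kg·m²·s⁻²·A⁻¹
Only (3) matches kg·m²·s⁻³·A⁻².

(3)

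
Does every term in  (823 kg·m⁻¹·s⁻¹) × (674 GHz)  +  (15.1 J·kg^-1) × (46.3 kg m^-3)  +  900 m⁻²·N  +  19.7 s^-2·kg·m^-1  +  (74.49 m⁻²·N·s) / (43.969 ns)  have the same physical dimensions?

Expand each in SI base units:
  (823 kg·m⁻¹·s⁻¹) × (674 GHz):  [kg·m⁻¹·s⁻¹] · [s⁻¹] = kg·m⁻¹·s⁻²
  (15.1 J·kg^-1) × (46.3 kg m^-3):  [m²·s⁻²] · [kg·m⁻³] = kg·m⁻¹·s⁻²
  900 m⁻²·N:  N·m⁻² = kg·m·s⁻²·m⁻² = kg·m⁻¹·s⁻²
  19.7 s^-2·kg·m^-1:  kg·m⁻¹·s⁻²
  (74.49 m⁻²·N·s) / (43.969 ns):  [kg·m⁻¹·s⁻¹] / [s] = kg·m⁻¹·s⁻²
Every term reduces to kg·m⁻¹·s⁻².

Yes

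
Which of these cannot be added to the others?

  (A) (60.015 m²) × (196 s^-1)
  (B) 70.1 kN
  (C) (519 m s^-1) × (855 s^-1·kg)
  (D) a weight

(A)

Reduce each to base SI dimensions:
  (A) [m²] · [s⁻¹] = m²·s⁻¹
  (B) N = kg·m·s⁻²
  (C) [m·s⁻¹] · [kg·s⁻¹] = kg·m·s⁻²
  (D) [weight] = kg·m·s⁻²
All reduce to kg·m·s⁻² except (A), which is m²·s⁻¹.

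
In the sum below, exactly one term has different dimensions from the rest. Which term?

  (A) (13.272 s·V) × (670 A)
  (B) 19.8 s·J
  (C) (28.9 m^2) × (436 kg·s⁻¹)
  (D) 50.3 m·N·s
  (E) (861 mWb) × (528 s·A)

In SI base units:
  (A) [kg·m²·s⁻²·A⁻¹] · [A] = kg·m²·s⁻²
  (B) J·s = N·m·s = kg·m²·s⁻¹
  (C) [m²] · [kg·s⁻¹] = kg·m²·s⁻¹
  (D) N·m·s = kg·m·s⁻²·m·s = kg·m²·s⁻¹
  (E) [kg·m²·s⁻²·A⁻¹] · [s·A] = kg·m²·s⁻¹
All reduce to kg·m²·s⁻¹ except (A), which is kg·m²·s⁻².

(A)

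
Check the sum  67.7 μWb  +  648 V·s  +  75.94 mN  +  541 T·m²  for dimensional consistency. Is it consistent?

In SI base units:
  67.7 μWb:  Wb = V·s = kg·m²·s⁻²·A⁻¹
  648 V·s:  V·s = J·C⁻¹·s = kg·m²·s⁻²·A⁻¹
  75.94 mN:  N = kg·m·s⁻²
  541 T·m²:  T·m² = Wb·m⁻²·m² = kg·m²·s⁻²·A⁻¹
The terms do not share a single dimension (kg·m²·s⁻²·A⁻¹ vs kg·m·s⁻²).

No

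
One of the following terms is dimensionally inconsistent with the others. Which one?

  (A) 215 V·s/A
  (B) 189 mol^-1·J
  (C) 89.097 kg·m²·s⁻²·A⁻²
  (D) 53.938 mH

(B)

Reduce each to base SI dimensions:
  (A) V·s·A⁻¹ = J·C⁻¹·s·A⁻¹ = kg·m²·s⁻²·A⁻²
  (B) J·mol⁻¹ = N·m·mol⁻¹ = kg·m²·s⁻²·mol⁻¹
  (C) kg·m²·s⁻²·A⁻²
  (D) H = V·s·A⁻¹ = kg·m²·s⁻²·A⁻²
All reduce to kg·m²·s⁻²·A⁻² except (B), which is kg·m²·s⁻²·mol⁻¹.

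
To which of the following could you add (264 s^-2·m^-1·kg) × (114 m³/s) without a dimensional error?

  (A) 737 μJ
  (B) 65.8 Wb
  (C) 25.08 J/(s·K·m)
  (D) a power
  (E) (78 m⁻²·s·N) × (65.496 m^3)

Reference: [kg·m⁻¹·s⁻²] · [m³·s⁻¹] = kg·m²·s⁻³.
Each option:
  (A) J = N·m = kg·m²·s⁻²
  (B) Wb = V·s = kg·m²·s⁻²·A⁻¹
  (C) J·s⁻¹·m⁻¹·K⁻¹ = N·m·s⁻¹·m⁻¹·K⁻¹ = kg·m·s⁻³·K⁻¹
  (D) [power] = kg·m²·s⁻³  ← same
  (E) [kg·m⁻¹·s⁻¹] · [m³] = kg·m²·s⁻¹
Only (D) matches kg·m²·s⁻³.

(D)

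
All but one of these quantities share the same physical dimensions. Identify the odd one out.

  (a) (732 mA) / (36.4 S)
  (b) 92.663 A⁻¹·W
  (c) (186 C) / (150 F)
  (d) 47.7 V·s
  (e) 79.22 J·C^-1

Expand each in SI base units:
  (a) [A] / [kg⁻¹·m⁻²·s³·A²] = kg·m²·s⁻³·A⁻¹
  (b) W·A⁻¹ = J·s⁻¹·A⁻¹ = kg·m²·s⁻³·A⁻¹
  (c) [s·A] / [kg⁻¹·m⁻²·s⁴·A²] = kg·m²·s⁻³·A⁻¹
  (d) V·s = J·C⁻¹·s = kg·m²·s⁻²·A⁻¹
  (e) J·C⁻¹ = N·m·(s·A)⁻¹ = kg·m²·s⁻³·A⁻¹
All reduce to kg·m²·s⁻³·A⁻¹ except (d), which is kg·m²·s⁻²·A⁻¹.

(d)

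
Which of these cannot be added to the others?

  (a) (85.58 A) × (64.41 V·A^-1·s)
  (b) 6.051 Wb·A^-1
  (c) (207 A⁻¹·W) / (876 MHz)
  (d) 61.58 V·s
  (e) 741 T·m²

(b)

In SI base units:
  (a) [A] · [kg·m²·s⁻²·A⁻²] = kg·m²·s⁻²·A⁻¹
  (b) Wb·A⁻¹ = V·s·A⁻¹ = kg·m²·s⁻²·A⁻²
  (c) [kg·m²·s⁻³·A⁻¹] / [s⁻¹] = kg·m²·s⁻²·A⁻¹
  (d) V·s = J·C⁻¹·s = kg·m²·s⁻²·A⁻¹
  (e) T·m² = Wb·m⁻²·m² = kg·m²·s⁻²·A⁻¹
All reduce to kg·m²·s⁻²·A⁻¹ except (b), which is kg·m²·s⁻²·A⁻².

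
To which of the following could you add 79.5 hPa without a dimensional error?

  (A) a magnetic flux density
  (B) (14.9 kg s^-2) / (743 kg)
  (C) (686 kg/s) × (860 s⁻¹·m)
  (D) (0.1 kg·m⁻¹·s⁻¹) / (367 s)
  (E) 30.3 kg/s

(D)

Reference: Pa = N·m⁻² = kg·m⁻¹·s⁻².
Each option:
  (A) [magnetic flux density] = kg·s⁻²·A⁻¹
  (B) [kg·s⁻²] / [kg] = s⁻²
  (C) [kg·s⁻¹] · [m·s⁻¹] = kg·m·s⁻²
  (D) [kg·m⁻¹·s⁻¹] / [s] = kg·m⁻¹·s⁻²  ← same
  (E) kg·s⁻¹
Only (D) matches kg·m⁻¹·s⁻².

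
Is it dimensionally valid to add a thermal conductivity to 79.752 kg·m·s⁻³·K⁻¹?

Expand each in SI base units:
  a thermal conductivity:  [thermal conductivity] = kg·m·s⁻³·K⁻¹
  79.752 kg·m·s⁻³·K⁻¹:  kg·m·s⁻³·K⁻¹
Both are kg·m·s⁻³·K⁻¹, so they have the same dimensions and can be added.

Yes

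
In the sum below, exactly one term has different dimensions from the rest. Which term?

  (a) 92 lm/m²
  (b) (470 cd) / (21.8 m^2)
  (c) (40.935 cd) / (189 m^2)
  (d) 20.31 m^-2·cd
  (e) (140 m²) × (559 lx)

Expand each in SI base units:
  (a) lm·m⁻² = cd·m⁻² = m⁻²·cd
  (b) [cd] / [m²] = m⁻²·cd
  (c) [cd] / [m²] = m⁻²·cd
  (d) cd·m⁻² = m⁻²·cd
  (e) [m²] · [m⁻²·cd] = cd
All reduce to m⁻²·cd except (e), which is cd.

(e)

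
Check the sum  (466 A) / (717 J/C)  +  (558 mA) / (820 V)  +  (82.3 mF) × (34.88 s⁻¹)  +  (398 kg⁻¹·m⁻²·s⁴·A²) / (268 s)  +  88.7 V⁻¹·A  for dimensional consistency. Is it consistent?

Dimensions:
  (466 A) / (717 J/C):  [A] / [kg·m²·s⁻³·A⁻¹] = kg⁻¹·m⁻²·s³·A²
  (558 mA) / (820 V):  [A] / [kg·m²·s⁻³·A⁻¹] = kg⁻¹·m⁻²·s³·A²
  (82.3 mF) × (34.88 s⁻¹):  [kg⁻¹·m⁻²·s⁴·A²] · [s⁻¹] = kg⁻¹·m⁻²·s³·A²
  (398 kg⁻¹·m⁻²·s⁴·A²) / (268 s):  [kg⁻¹·m⁻²·s⁴·A²] / [s] = kg⁻¹·m⁻²·s³·A²
  88.7 V⁻¹·A:  A·V⁻¹ = A·(J·C⁻¹)⁻¹ = kg⁻¹·m⁻²·s³·A²
Every term reduces to kg⁻¹·m⁻²·s³·A².

Yes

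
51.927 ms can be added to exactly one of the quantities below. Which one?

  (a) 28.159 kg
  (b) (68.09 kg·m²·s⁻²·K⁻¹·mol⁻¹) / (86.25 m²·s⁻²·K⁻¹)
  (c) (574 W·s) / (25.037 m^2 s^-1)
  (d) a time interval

(d)

Reference: s.
Each option:
  (a) kg
  (b) [kg·m²·s⁻²·K⁻¹·mol⁻¹] / [m²·s⁻²·K⁻¹] = kg·mol⁻¹
  (c) [kg·m²·s⁻²] / [m²·s⁻¹] = kg·s⁻¹
  (d) [time interval] = s  ← same
Only (d) matches s.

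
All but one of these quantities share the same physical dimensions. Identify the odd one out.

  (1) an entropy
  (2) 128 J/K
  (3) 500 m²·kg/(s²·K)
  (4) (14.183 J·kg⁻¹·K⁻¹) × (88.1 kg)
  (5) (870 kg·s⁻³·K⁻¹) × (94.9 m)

(5)

Dimensions:
  (1) [entropy] = kg·m²·s⁻²·K⁻¹
  (2) J·K⁻¹ = N·m·K⁻¹ = kg·m²·s⁻²·K⁻¹
  (3) kg·m²·s⁻²·K⁻¹
  (4) [m²·s⁻²·K⁻¹] · [kg] = kg·m²·s⁻²·K⁻¹
  (5) [kg·s⁻³·K⁻¹] · [m] = kg·m·s⁻³·K⁻¹
All reduce to kg·m²·s⁻²·K⁻¹ except (5), which is kg·m·s⁻³·K⁻¹.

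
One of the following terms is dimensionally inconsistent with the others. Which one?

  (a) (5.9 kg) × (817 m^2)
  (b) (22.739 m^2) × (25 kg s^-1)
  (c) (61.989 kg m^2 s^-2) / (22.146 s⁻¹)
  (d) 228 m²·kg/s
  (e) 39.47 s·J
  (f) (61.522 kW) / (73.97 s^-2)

Reduce each to base SI dimensions:
  (a) [kg] · [m²] = kg·m²
  (b) [m²] · [kg·s⁻¹] = kg·m²·s⁻¹
  (c) [kg·m²·s⁻²] / [s⁻¹] = kg·m²·s⁻¹
  (d) kg·m²·s⁻¹
  (e) J·s = N·m·s = kg·m²·s⁻¹
  (f) [kg·m²·s⁻³] / [s⁻²] = kg·m²·s⁻¹
All reduce to kg·m²·s⁻¹ except (a), which is kg·m².

(a)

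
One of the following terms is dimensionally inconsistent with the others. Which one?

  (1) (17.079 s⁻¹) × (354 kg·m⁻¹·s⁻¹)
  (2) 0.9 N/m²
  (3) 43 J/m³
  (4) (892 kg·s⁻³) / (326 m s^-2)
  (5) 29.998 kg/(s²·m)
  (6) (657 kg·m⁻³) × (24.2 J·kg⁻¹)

(4)

Reduce each to base SI dimensions:
  (1) [s⁻¹] · [kg·m⁻¹·s⁻¹] = kg·m⁻¹·s⁻²
  (2) N·m⁻² = kg·m·s⁻²·m⁻² = kg·m⁻¹·s⁻²
  (3) J·m⁻³ = N·m·m⁻³ = kg·m⁻¹·s⁻²
  (4) [kg·s⁻³] / [m·s⁻²] = kg·m⁻¹·s⁻¹
  (5) kg·m⁻¹·s⁻²
  (6) [kg·m⁻³] · [m²·s⁻²] = kg·m⁻¹·s⁻²
All reduce to kg·m⁻¹·s⁻² except (4), which is kg·m⁻¹·s⁻¹.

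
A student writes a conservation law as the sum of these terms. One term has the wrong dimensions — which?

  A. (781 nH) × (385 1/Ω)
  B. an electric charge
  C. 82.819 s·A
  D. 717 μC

Dimensions:
  A. [kg·m²·s⁻²·A⁻²] · [kg⁻¹·m⁻²·s³·A²] = s
  B. [electric charge] = s·A
  C. A·s = s·A
  D. C = s·A
All reduce to s·A except A., which is s.

A.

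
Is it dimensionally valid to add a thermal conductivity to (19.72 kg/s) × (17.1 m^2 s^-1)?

No

Expand each in SI base units:
  a thermal conductivity:  [thermal conductivity] = kg·m·s⁻³·K⁻¹
  (19.72 kg/s) × (17.1 m^2 s^-1):  [kg·s⁻¹] · [m²·s⁻¹] = kg·m²·s⁻²
kg·m·s⁻³·K⁻¹ ≠ kg·m²·s⁻², so they cannot be added.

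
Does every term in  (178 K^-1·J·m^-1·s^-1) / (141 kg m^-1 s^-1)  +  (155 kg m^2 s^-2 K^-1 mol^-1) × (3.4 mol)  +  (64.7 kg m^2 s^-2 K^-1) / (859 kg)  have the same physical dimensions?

Expand each in SI base units:
  (178 K^-1·J·m^-1·s^-1) / (141 kg m^-1 s^-1):  [kg·m·s⁻³·K⁻¹] / [kg·m⁻¹·s⁻¹] = m²·s⁻²·K⁻¹
  (155 kg m^2 s^-2 K^-1 mol^-1) × (3.4 mol):  [kg·m²·s⁻²·K⁻¹·mol⁻¹] · [mol] = kg·m²·s⁻²·K⁻¹
  (64.7 kg m^2 s^-2 K^-1) / (859 kg):  [kg·m²·s⁻²·K⁻¹] / [kg] = m²·s⁻²·K⁻¹
The terms do not share a single dimension (kg·m²·s⁻²·K⁻¹ vs m²·s⁻²·K⁻¹).

No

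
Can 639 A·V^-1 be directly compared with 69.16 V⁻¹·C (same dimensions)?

No

Work out the base dimensions of each:
  639 A·V^-1:  A·V⁻¹ = A·(J·C⁻¹)⁻¹ = kg⁻¹·m⁻²·s³·A²
  69.16 V⁻¹·C:  C·V⁻¹ = s·A·(J·C⁻¹)⁻¹ = kg⁻¹·m⁻²·s⁴·A²
kg⁻¹·m⁻²·s³·A² ≠ kg⁻¹·m⁻²·s⁴·A², so they cannot be added.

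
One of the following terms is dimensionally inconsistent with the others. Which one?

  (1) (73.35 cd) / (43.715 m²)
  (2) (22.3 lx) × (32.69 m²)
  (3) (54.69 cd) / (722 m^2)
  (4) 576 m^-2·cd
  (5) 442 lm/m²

(2)

Expand each in SI base units:
  (1) [cd] / [m²] = m⁻²·cd
  (2) [m⁻²·cd] · [m²] = cd
  (3) [cd] / [m²] = m⁻²·cd
  (4) cd·m⁻² = m⁻²·cd
  (5) lm·m⁻² = cd·m⁻² = m⁻²·cd
All reduce to m⁻²·cd except (2), which is cd.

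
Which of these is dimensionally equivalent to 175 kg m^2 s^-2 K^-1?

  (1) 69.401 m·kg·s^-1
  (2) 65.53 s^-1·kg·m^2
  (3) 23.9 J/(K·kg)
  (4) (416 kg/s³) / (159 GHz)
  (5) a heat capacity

(5)

Reference: kg·m²·s⁻²·K⁻¹.
Each option:
  (1) kg·m·s⁻¹
  (2) kg·m²·s⁻¹
  (3) J·kg⁻¹·K⁻¹ = N·m·kg⁻¹·K⁻¹ = m²·s⁻²·K⁻¹
  (4) [kg·s⁻³] / [s⁻¹] = kg·s⁻²
  (5) [heat capacity] = kg·m²·s⁻²·K⁻¹  ← same
Only (5) matches kg·m²·s⁻²·K⁻¹.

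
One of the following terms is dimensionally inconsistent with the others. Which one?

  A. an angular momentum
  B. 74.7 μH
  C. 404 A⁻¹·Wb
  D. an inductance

A.

Work out the base dimensions of each:
  A. [angular momentum] = kg·m²·s⁻¹
  B. H = V·s·A⁻¹ = kg·m²·s⁻²·A⁻²
  C. Wb·A⁻¹ = V·s·A⁻¹ = kg·m²·s⁻²·A⁻²
  D. [inductance] = kg·m²·s⁻²·A⁻²
All reduce to kg·m²·s⁻²·A⁻² except A., which is kg·m²·s⁻¹.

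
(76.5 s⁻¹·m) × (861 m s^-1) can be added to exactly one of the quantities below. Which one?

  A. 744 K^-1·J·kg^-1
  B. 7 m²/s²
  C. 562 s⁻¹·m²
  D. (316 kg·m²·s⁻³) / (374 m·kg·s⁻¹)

B.

Reference: [m·s⁻¹] · [m·s⁻¹] = m²·s⁻².
Each option:
  A. J·kg⁻¹·K⁻¹ = N·m·kg⁻¹·K⁻¹ = m²·s⁻²·K⁻¹
  B. m²·s⁻²  ← same
  C. m²·s⁻¹
  D. [kg·m²·s⁻³] / [kg·m·s⁻¹] = m·s⁻²
Only B. matches m²·s⁻².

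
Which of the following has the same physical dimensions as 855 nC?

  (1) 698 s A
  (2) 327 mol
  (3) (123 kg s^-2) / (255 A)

Reference: C = s·A.
Each option:
  (1) s·A  ← same
  (2) mol
  (3) [kg·s⁻²] / [A] = kg·s⁻²·A⁻¹
Only (1) matches s·A.

(1)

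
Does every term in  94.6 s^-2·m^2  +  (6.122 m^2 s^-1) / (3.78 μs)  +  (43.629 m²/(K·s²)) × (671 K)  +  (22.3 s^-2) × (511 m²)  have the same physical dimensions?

Yes

In SI base units:
  94.6 s^-2·m^2:  m²·s⁻²
  (6.122 m^2 s^-1) / (3.78 μs):  [m²·s⁻¹] / [s] = m²·s⁻²
  (43.629 m²/(K·s²)) × (671 K):  [m²·s⁻²·K⁻¹] · [K] = m²·s⁻²
  (22.3 s^-2) × (511 m²):  [s⁻²] · [m²] = m²·s⁻²
Every term reduces to m²·s⁻².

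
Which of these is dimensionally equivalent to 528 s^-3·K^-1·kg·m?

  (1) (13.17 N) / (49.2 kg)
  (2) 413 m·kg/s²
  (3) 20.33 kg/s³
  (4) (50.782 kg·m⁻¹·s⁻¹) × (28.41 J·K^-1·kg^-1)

(4)

Reference: kg·m·s⁻³·K⁻¹.
Each option:
  (1) [kg·m·s⁻²] / [kg] = m·s⁻²
  (2) kg·m·s⁻²
  (3) kg·s⁻³
  (4) [kg·m⁻¹·s⁻¹] · [m²·s⁻²·K⁻¹] = kg·m·s⁻³·K⁻¹  ← same
Only (4) matches kg·m·s⁻³·K⁻¹.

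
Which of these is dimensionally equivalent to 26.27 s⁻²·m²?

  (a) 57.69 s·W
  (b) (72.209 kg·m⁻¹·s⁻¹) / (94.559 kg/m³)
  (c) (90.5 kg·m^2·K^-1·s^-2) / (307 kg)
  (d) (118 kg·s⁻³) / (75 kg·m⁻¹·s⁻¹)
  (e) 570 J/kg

(e)

Reference: m²·s⁻².
Each option:
  (a) W·s = J·s⁻¹·s = kg·m²·s⁻²
  (b) [kg·m⁻¹·s⁻¹] / [kg·m⁻³] = m²·s⁻¹
  (c) [kg·m²·s⁻²·K⁻¹] / [kg] = m²·s⁻²·K⁻¹
  (d) [kg·s⁻³] / [kg·m⁻¹·s⁻¹] = m·s⁻²
  (e) J·kg⁻¹ = N·m·kg⁻¹ = m²·s⁻²  ← same
Only (e) matches m²·s⁻².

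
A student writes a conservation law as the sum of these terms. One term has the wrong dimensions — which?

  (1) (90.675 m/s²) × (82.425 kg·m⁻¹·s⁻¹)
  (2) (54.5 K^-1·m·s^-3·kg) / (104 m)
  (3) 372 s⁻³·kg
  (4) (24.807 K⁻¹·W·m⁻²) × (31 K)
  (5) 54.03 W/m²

(2)

Reduce each to base SI dimensions:
  (1) [m·s⁻²] · [kg·m⁻¹·s⁻¹] = kg·s⁻³
  (2) [kg·m·s⁻³·K⁻¹] / [m] = kg·s⁻³·K⁻¹
  (3) kg·s⁻³
  (4) [kg·s⁻³·K⁻¹] · [K] = kg·s⁻³
  (5) W·m⁻² = J·s⁻¹·m⁻² = kg·s⁻³
All reduce to kg·s⁻³ except (2), which is kg·s⁻³·K⁻¹.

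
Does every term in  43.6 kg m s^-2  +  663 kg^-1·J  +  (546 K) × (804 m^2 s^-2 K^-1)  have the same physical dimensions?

No

Reduce each to base SI dimensions:
  43.6 kg m s^-2:  kg·m·s⁻²
  663 kg^-1·J:  J·kg⁻¹ = N·m·kg⁻¹ = m²·s⁻²
  (546 K) × (804 m^2 s^-2 K^-1):  [K] · [m²·s⁻²·K⁻¹] = m²·s⁻²
The terms do not share a single dimension (kg·m·s⁻² vs m²·s⁻²).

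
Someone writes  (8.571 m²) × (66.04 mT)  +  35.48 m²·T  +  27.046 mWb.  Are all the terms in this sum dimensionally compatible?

Yes

Dimensions:
  (8.571 m²) × (66.04 mT):  [m²] · [kg·s⁻²·A⁻¹] = kg·m²·s⁻²·A⁻¹
  35.48 m²·T:  T·m² = Wb·m⁻²·m² = kg·m²·s⁻²·A⁻¹
  27.046 mWb:  Wb = V·s = kg·m²·s⁻²·A⁻¹
Every term reduces to kg·m²·s⁻²·A⁻¹.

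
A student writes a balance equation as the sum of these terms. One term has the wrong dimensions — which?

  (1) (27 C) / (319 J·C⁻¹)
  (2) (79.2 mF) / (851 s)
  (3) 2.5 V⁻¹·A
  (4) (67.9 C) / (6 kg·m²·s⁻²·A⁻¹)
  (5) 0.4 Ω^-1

In SI base units:
  (1) [s·A] / [kg·m²·s⁻³·A⁻¹] = kg⁻¹·m⁻²·s⁴·A²
  (2) [kg⁻¹·m⁻²·s⁴·A²] / [s] = kg⁻¹·m⁻²·s³·A²
  (3) A·V⁻¹ = A·(J·C⁻¹)⁻¹ = kg⁻¹·m⁻²·s³·A²
  (4) [s·A] / [kg·m²·s⁻²·A⁻¹] = kg⁻¹·m⁻²·s³·A²
  (5) Ω⁻¹ = (V·A⁻¹)⁻¹ = kg⁻¹·m⁻²·s³·A²
All reduce to kg⁻¹·m⁻²·s³·A² except (1), which is kg⁻¹·m⁻²·s⁴·A².

(1)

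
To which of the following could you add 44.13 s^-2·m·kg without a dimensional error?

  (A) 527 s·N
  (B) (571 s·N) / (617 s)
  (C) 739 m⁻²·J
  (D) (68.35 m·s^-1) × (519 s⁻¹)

(B)

Reference: kg·m·s⁻².
Each option:
  (A) N·s = kg·m·s⁻²·s = kg·m·s⁻¹
  (B) [kg·m·s⁻¹] / [s] = kg·m·s⁻²  ← same
  (C) J·m⁻² = N·m·m⁻² = kg·s⁻²
  (D) [m·s⁻¹] · [s⁻¹] = m·s⁻²
Only (B) matches kg·m·s⁻².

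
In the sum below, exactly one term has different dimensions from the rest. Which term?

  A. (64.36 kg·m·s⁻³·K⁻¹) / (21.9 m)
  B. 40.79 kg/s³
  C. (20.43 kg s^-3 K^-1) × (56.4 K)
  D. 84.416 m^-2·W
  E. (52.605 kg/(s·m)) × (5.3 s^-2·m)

A.

Dimensions:
  A. [kg·m·s⁻³·K⁻¹] / [m] = kg·s⁻³·K⁻¹
  B. kg·s⁻³
  C. [kg·s⁻³·K⁻¹] · [K] = kg·s⁻³
  D. W·m⁻² = J·s⁻¹·m⁻² = kg·s⁻³
  E. [kg·m⁻¹·s⁻¹] · [m·s⁻²] = kg·s⁻³
All reduce to kg·s⁻³ except A., which is kg·s⁻³·K⁻¹.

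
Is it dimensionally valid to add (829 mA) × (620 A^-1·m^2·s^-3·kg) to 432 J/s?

Expand each in SI base units:
  (829 mA) × (620 A^-1·m^2·s^-3·kg):  [A] · [kg·m²·s⁻³·A⁻¹] = kg·m²·s⁻³
  432 J/s:  J·s⁻¹ = N·m·s⁻¹ = kg·m²·s⁻³
Both are kg·m²·s⁻³, so they have the same dimensions and can be added.

Yes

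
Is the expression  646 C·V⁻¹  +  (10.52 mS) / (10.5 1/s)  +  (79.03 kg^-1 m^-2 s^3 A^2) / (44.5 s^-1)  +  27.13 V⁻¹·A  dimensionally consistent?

No

In SI base units:
  646 C·V⁻¹:  C·V⁻¹ = s·A·(J·C⁻¹)⁻¹ = kg⁻¹·m⁻²·s⁴·A²
  (10.52 mS) / (10.5 1/s):  [kg⁻¹·m⁻²·s³·A²] / [s⁻¹] = kg⁻¹·m⁻²·s⁴·A²
  (79.03 kg^-1 m^-2 s^3 A^2) / (44.5 s^-1):  [kg⁻¹·m⁻²·s³·A²] / [s⁻¹] = kg⁻¹·m⁻²·s⁴·A²
  27.13 V⁻¹·A:  A·V⁻¹ = A·(J·C⁻¹)⁻¹ = kg⁻¹·m⁻²·s³·A²
The terms do not share a single dimension (kg⁻¹·m⁻²·s³·A² vs kg⁻¹·m⁻²·s⁴·A²).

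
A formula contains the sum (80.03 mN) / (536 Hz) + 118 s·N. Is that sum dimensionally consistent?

Yes

Work out the base dimensions of each:
  (80.03 mN) / (536 Hz):  [kg·m·s⁻²] / [s⁻¹] = kg·m·s⁻¹
  118 s·N:  N·s = kg·m·s⁻²·s = kg·m·s⁻¹
Both are kg·m·s⁻¹, so they have the same dimensions and can be added.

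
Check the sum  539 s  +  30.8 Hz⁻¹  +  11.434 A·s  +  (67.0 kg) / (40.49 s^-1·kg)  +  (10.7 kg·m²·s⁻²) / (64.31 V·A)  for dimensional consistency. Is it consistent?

Expand each in SI base units:
  539 s:  s
  30.8 Hz⁻¹:  Hz⁻¹ = (s⁻¹)⁻¹ = s
  11.434 A·s:  A·s = s·A
  (67.0 kg) / (40.49 s^-1·kg):  [kg] / [kg·s⁻¹] = s
  (10.7 kg·m²·s⁻²) / (64.31 V·A):  [kg·m²·s⁻²] / [kg·m²·s⁻³] = s
The terms do not share a single dimension (s vs s·A).

No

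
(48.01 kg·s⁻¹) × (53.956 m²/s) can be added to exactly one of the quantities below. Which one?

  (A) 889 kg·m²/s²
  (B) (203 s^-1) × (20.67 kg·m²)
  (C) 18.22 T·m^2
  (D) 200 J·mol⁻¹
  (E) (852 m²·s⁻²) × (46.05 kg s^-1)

Reference: [kg·s⁻¹] · [m²·s⁻¹] = kg·m²·s⁻².
Each option:
  (A) kg·m²·s⁻²  ← same
  (B) [s⁻¹] · [kg·m²] = kg·m²·s⁻¹
  (C) T·m² = Wb·m⁻²·m² = kg·m²·s⁻²·A⁻¹
  (D) J·mol⁻¹ = N·m·mol⁻¹ = kg·m²·s⁻²·mol⁻¹
  (E) [m²·s⁻²] · [kg·s⁻¹] = kg·m²·s⁻³
Only (A) matches kg·m²·s⁻².

(A)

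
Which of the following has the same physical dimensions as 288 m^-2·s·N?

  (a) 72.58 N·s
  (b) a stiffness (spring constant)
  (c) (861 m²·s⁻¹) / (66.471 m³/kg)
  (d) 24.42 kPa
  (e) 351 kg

Reference: N·s·m⁻² = kg·m·s⁻²·s·m⁻² = kg·m⁻¹·s⁻¹.
Each option:
  (a) N·s = kg·m·s⁻²·s = kg·m·s⁻¹
  (b) [stiffness (spring constant)] = kg·s⁻²
  (c) [m²·s⁻¹] / [kg⁻¹·m³] = kg·m⁻¹·s⁻¹  ← same
  (d) Pa = N·m⁻² = kg·m⁻¹·s⁻²
  (e) kg
Only (c) matches kg·m⁻¹·s⁻¹.

(c)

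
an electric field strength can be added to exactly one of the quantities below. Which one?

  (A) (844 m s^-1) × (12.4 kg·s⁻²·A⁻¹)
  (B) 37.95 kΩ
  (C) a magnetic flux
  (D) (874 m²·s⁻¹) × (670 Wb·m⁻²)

Reference: [electric field strength] = kg·m·s⁻³·A⁻¹.
Each option:
  (A) [m·s⁻¹] · [kg·s⁻²·A⁻¹] = kg·m·s⁻³·A⁻¹  ← same
  (B) Ω = V·A⁻¹ = kg·m²·s⁻³·A⁻²
  (C) [magnetic flux] = kg·m²·s⁻²·A⁻¹
  (D) [m²·s⁻¹] · [kg·s⁻²·A⁻¹] = kg·m²·s⁻³·A⁻¹
Only (A) matches kg·m·s⁻³·A⁻¹.

(A)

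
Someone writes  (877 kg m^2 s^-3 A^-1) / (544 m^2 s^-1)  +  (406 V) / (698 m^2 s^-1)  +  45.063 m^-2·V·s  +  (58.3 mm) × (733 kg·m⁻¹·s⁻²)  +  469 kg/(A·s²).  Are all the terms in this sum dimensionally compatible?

No

Expand each in SI base units:
  (877 kg m^2 s^-3 A^-1) / (544 m^2 s^-1):  [kg·m²·s⁻³·A⁻¹] / [m²·s⁻¹] = kg·s⁻²·A⁻¹
  (406 V) / (698 m^2 s^-1):  [kg·m²·s⁻³·A⁻¹] / [m²·s⁻¹] = kg·s⁻²·A⁻¹
  45.063 m^-2·V·s:  V·s·m⁻² = J·C⁻¹·s·m⁻² = kg·s⁻²·A⁻¹
  (58.3 mm) × (733 kg·m⁻¹·s⁻²):  [m] · [kg·m⁻¹·s⁻²] = kg·s⁻²
  469 kg/(A·s²):  kg·s⁻²·A⁻¹
The terms do not share a single dimension (kg·s⁻² vs kg·s⁻²·A⁻¹).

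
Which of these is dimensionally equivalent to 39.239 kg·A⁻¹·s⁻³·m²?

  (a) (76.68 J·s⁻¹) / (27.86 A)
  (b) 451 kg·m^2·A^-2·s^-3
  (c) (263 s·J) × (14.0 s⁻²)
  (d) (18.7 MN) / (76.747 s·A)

(a)

Reference: kg·m²·s⁻³·A⁻¹.
Each option:
  (a) [kg·m²·s⁻³] / [A] = kg·m²·s⁻³·A⁻¹  ← same
  (b) kg·m²·s⁻³·A⁻²
  (c) [kg·m²·s⁻¹] · [s⁻²] = kg·m²·s⁻³
  (d) [kg·m·s⁻²] / [s·A] = kg·m·s⁻³·A⁻¹
Only (a) matches kg·m²·s⁻³·A⁻¹.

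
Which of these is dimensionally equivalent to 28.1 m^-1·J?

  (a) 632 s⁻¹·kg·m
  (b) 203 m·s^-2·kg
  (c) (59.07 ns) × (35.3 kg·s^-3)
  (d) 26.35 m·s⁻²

(b)

Reference: J·m⁻¹ = N·m·m⁻¹ = kg·m·s⁻².
Each option:
  (a) kg·m·s⁻¹
  (b) kg·m·s⁻²  ← same
  (c) [s] · [kg·s⁻³] = kg·s⁻²
  (d) m·s⁻²
Only (b) matches kg·m·s⁻².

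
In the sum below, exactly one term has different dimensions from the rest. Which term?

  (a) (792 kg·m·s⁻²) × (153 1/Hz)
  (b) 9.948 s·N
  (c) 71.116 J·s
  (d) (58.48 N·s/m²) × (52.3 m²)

In SI base units:
  (a) [kg·m·s⁻²] · [s] = kg·m·s⁻¹
  (b) N·s = kg·m·s⁻²·s = kg·m·s⁻¹
  (c) J·s = N·m·s = kg·m²·s⁻¹
  (d) [kg·m⁻¹·s⁻¹] · [m²] = kg·m·s⁻¹
All reduce to kg·m·s⁻¹ except (c), which is kg·m²·s⁻¹.

(c)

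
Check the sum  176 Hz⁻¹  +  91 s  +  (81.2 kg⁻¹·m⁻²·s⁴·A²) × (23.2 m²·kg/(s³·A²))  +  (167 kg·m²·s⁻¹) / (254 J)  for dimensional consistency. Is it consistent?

Reduce each to base SI dimensions:
  176 Hz⁻¹:  Hz⁻¹ = (s⁻¹)⁻¹ = s
  91 s:  s
  (81.2 kg⁻¹·m⁻²·s⁴·A²) × (23.2 m²·kg/(s³·A²)):  [kg⁻¹·m⁻²·s⁴·A²] · [kg·m²·s⁻³·A⁻²] = s
  (167 kg·m²·s⁻¹) / (254 J):  [kg·m²·s⁻¹] / [kg·m²·s⁻²] = s
Every term reduces to s.

Yes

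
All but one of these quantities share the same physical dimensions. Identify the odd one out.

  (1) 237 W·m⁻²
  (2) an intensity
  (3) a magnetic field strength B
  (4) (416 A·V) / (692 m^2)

(3)

In SI base units:
  (1) W·m⁻² = J·s⁻¹·m⁻² = kg·s⁻³
  (2) [intensity] = kg·s⁻³
  (3) [magnetic field strength B] = kg·s⁻²·A⁻¹
  (4) [kg·m²·s⁻³] / [m²] = kg·s⁻³
All reduce to kg·s⁻³ except (3), which is kg·s⁻²·A⁻¹.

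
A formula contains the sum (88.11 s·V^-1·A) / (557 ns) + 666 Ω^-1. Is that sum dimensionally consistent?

Reduce each to base SI dimensions:
  (88.11 s·V^-1·A) / (557 ns):  [kg⁻¹·m⁻²·s⁴·A²] / [s] = kg⁻¹·m⁻²·s³·A²
  666 Ω^-1:  Ω⁻¹ = (V·A⁻¹)⁻¹ = kg⁻¹·m⁻²·s³·A²
Both are kg⁻¹·m⁻²·s³·A², so they have the same dimensions and can be added.

Yes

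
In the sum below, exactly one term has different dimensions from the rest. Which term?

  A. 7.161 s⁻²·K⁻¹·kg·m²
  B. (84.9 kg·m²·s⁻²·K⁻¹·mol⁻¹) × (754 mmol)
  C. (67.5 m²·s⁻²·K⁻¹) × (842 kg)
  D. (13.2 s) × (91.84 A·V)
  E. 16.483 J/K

In SI base units:
  A. kg·m²·s⁻²·K⁻¹
  B. [kg·m²·s⁻²·K⁻¹·mol⁻¹] · [mol] = kg·m²·s⁻²·K⁻¹
  C. [m²·s⁻²·K⁻¹] · [kg] = kg·m²·s⁻²·K⁻¹
  D. [s] · [kg·m²·s⁻³] = kg·m²·s⁻²
  E. J·K⁻¹ = N·m·K⁻¹ = kg·m²·s⁻²·K⁻¹
All reduce to kg·m²·s⁻²·K⁻¹ except D., which is kg·m²·s⁻².

D.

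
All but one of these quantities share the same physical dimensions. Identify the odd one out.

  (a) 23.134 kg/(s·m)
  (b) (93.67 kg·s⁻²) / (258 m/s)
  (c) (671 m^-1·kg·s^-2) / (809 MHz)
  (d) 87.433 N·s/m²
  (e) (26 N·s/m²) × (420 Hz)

(e)

Reduce each to base SI dimensions:
  (a) kg·m⁻¹·s⁻¹
  (b) [kg·s⁻²] / [m·s⁻¹] = kg·m⁻¹·s⁻¹
  (c) [kg·m⁻¹·s⁻²] / [s⁻¹] = kg·m⁻¹·s⁻¹
  (d) N·s·m⁻² = kg·m·s⁻²·s·m⁻² = kg·m⁻¹·s⁻¹
  (e) [kg·m⁻¹·s⁻¹] · [s⁻¹] = kg·m⁻¹·s⁻²
All reduce to kg·m⁻¹·s⁻¹ except (e), which is kg·m⁻¹·s⁻².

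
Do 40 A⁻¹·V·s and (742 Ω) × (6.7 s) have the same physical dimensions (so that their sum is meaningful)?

In SI base units:
  40 A⁻¹·V·s:  V·s·A⁻¹ = J·C⁻¹·s·A⁻¹ = kg·m²·s⁻²·A⁻²
  (742 Ω) × (6.7 s):  [kg·m²·s⁻³·A⁻²] · [s] = kg·m²·s⁻²·A⁻²
Both are kg·m²·s⁻²·A⁻², so they have the same dimensions and can be added.

Yes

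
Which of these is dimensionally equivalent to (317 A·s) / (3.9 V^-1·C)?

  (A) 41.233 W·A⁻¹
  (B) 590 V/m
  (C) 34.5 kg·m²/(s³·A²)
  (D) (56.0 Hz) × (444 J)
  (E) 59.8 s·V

Reference: [s·A] / [kg⁻¹·m⁻²·s⁴·A²] = kg·m²·s⁻³·A⁻¹.
Each option:
  (A) W·A⁻¹ = J·s⁻¹·A⁻¹ = kg·m²·s⁻³·A⁻¹  ← same
  (B) V·m⁻¹ = J·C⁻¹·m⁻¹ = kg·m·s⁻³·A⁻¹
  (C) kg·m²·s⁻³·A⁻²
  (D) [s⁻¹] · [kg·m²·s⁻²] = kg·m²·s⁻³
  (E) V·s = J·C⁻¹·s = kg·m²·s⁻²·A⁻¹
Only (A) matches kg·m²·s⁻³·A⁻¹.

(A)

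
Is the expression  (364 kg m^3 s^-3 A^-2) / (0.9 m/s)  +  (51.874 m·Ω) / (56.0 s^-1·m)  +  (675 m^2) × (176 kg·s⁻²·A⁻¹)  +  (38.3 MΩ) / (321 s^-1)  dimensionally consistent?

In SI base units:
  (364 kg m^3 s^-3 A^-2) / (0.9 m/s):  [kg·m³·s⁻³·A⁻²] / [m·s⁻¹] = kg·m²·s⁻²·A⁻²
  (51.874 m·Ω) / (56.0 s^-1·m):  [kg·m³·s⁻³·A⁻²] / [m·s⁻¹] = kg·m²·s⁻²·A⁻²
  (675 m^2) × (176 kg·s⁻²·A⁻¹):  [m²] · [kg·s⁻²·A⁻¹] = kg·m²·s⁻²·A⁻¹
  (38.3 MΩ) / (321 s^-1):  [kg·m²·s⁻³·A⁻²] / [s⁻¹] = kg·m²·s⁻²·A⁻²
The terms do not share a single dimension (kg·m²·s⁻²·A⁻² vs kg·m²·s⁻²·A⁻¹).

No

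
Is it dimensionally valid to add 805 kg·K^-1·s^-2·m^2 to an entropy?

Dimensions:
  805 kg·K^-1·s^-2·m^2:  kg·m²·s⁻²·K⁻¹
  an entropy:  [entropy] = kg·m²·s⁻²·K⁻¹
Both are kg·m²·s⁻²·K⁻¹, so they have the same dimensions and can be added.

Yes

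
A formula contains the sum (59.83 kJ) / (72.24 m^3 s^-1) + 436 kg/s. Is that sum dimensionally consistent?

Dimensions:
  (59.83 kJ) / (72.24 m^3 s^-1):  [kg·m²·s⁻²] / [m³·s⁻¹] = kg·m⁻¹·s⁻¹
  436 kg/s:  kg·s⁻¹
kg·m⁻¹·s⁻¹ ≠ kg·s⁻¹, so they cannot be added.

No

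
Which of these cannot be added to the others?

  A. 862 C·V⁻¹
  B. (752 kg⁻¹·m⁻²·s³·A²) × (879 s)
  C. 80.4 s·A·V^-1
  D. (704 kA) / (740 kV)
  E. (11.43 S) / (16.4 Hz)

D.

Expand each in SI base units:
  A. C·V⁻¹ = s·A·(J·C⁻¹)⁻¹ = kg⁻¹·m⁻²·s⁴·A²
  B. [kg⁻¹·m⁻²·s³·A²] · [s] = kg⁻¹·m⁻²·s⁴·A²
  C. A·s·V⁻¹ = A·s·(J·C⁻¹)⁻¹ = kg⁻¹·m⁻²·s⁴·A²
  D. [A] / [kg·m²·s⁻³·A⁻¹] = kg⁻¹·m⁻²·s³·A²
  E. [kg⁻¹·m⁻²·s³·A²] / [s⁻¹] = kg⁻¹·m⁻²·s⁴·A²
All reduce to kg⁻¹·m⁻²·s⁴·A² except D., which is kg⁻¹·m⁻²·s³·A².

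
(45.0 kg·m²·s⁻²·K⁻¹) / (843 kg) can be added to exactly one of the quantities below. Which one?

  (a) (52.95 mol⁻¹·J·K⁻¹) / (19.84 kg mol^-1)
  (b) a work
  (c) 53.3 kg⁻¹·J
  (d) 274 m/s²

(a)

Reference: [kg·m²·s⁻²·K⁻¹] / [kg] = m²·s⁻²·K⁻¹.
Each option:
  (a) [kg·m²·s⁻²·K⁻¹·mol⁻¹] / [kg·mol⁻¹] = m²·s⁻²·K⁻¹  ← same
  (b) [work] = kg·m²·s⁻²
  (c) J·kg⁻¹ = N·m·kg⁻¹ = m²·s⁻²
  (d) m·s⁻²
Only (a) matches m²·s⁻²·K⁻¹.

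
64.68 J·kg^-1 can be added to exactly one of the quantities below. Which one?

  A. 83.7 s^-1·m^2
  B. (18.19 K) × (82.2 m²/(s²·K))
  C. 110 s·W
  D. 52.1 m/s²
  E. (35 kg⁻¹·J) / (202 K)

B.

Reference: J·kg⁻¹ = N·m·kg⁻¹ = m²·s⁻².
Each option:
  A. m²·s⁻¹
  B. [K] · [m²·s⁻²·K⁻¹] = m²·s⁻²  ← same
  C. W·s = J·s⁻¹·s = kg·m²·s⁻²
  D. m·s⁻²
  E. [m²·s⁻²] / [K] = m²·s⁻²·K⁻¹
Only B. matches m²·s⁻².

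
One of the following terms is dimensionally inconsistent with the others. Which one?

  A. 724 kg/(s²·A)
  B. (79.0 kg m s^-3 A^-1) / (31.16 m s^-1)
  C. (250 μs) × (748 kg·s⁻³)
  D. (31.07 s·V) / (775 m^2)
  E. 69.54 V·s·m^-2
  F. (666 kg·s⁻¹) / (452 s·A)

Work out the base dimensions of each:
  A. kg·s⁻²·A⁻¹
  B. [kg·m·s⁻³·A⁻¹] / [m·s⁻¹] = kg·s⁻²·A⁻¹
  C. [s] · [kg·s⁻³] = kg·s⁻²
  D. [kg·m²·s⁻²·A⁻¹] / [m²] = kg·s⁻²·A⁻¹
  E. V·s·m⁻² = J·C⁻¹·s·m⁻² = kg·s⁻²·A⁻¹
  F. [kg·s⁻¹] / [s·A] = kg·s⁻²·A⁻¹
All reduce to kg·s⁻²·A⁻¹ except C., which is kg·s⁻².

C.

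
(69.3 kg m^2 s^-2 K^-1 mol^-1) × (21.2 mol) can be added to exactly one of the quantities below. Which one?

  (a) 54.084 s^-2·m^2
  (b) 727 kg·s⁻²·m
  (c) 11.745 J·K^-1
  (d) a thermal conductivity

Reference: [kg·m²·s⁻²·K⁻¹·mol⁻¹] · [mol] = kg·m²·s⁻²·K⁻¹.
Each option:
  (a) m²·s⁻²
  (b) kg·m·s⁻²
  (c) J·K⁻¹ = N·m·K⁻¹ = kg·m²·s⁻²·K⁻¹  ← same
  (d) [thermal conductivity] = kg·m·s⁻³·K⁻¹
Only (c) matches kg·m²·s⁻²·K⁻¹.

(c)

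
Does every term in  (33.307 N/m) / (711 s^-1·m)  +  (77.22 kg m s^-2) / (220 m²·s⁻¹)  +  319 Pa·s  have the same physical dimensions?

Reduce each to base SI dimensions:
  (33.307 N/m) / (711 s^-1·m):  [kg·s⁻²] / [m·s⁻¹] = kg·m⁻¹·s⁻¹
  (77.22 kg m s^-2) / (220 m²·s⁻¹):  [kg·m·s⁻²] / [m²·s⁻¹] = kg·m⁻¹·s⁻¹
  319 Pa·s:  Pa·s = N·m⁻²·s = kg·m⁻¹·s⁻¹
Every term reduces to kg·m⁻¹·s⁻¹.

Yes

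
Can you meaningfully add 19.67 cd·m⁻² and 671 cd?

Expand each in SI base units:
  19.67 cd·m⁻²:  cd·m⁻² = m⁻²·cd
  671 cd:  cd
m⁻²·cd ≠ cd, so they cannot be added.

No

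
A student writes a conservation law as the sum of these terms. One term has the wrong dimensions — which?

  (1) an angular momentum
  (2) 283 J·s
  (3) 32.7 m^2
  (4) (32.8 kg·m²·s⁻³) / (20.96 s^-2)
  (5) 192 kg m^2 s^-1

(3)

Work out the base dimensions of each:
  (1) [angular momentum] = kg·m²·s⁻¹
  (2) J·s = N·m·s = kg·m²·s⁻¹
  (3) m²
  (4) [kg·m²·s⁻³] / [s⁻²] = kg·m²·s⁻¹
  (5) kg·m²·s⁻¹
All reduce to kg·m²·s⁻¹ except (3), which is m².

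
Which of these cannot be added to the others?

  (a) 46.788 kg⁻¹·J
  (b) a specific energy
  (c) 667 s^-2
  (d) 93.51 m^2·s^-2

Expand each in SI base units:
  (a) J·kg⁻¹ = N·m·kg⁻¹ = m²·s⁻²
  (b) [specific energy] = m²·s⁻²
  (c) s⁻²
  (d) m²·s⁻²
All reduce to m²·s⁻² except (c), which is s⁻².

(c)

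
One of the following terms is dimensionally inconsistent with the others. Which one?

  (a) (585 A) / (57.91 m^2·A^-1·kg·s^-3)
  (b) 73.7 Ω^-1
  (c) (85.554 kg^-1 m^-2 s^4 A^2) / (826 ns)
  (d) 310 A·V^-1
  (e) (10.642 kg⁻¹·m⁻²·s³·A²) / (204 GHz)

(e)

Dimensions:
  (a) [A] / [kg·m²·s⁻³·A⁻¹] = kg⁻¹·m⁻²·s³·A²
  (b) Ω⁻¹ = (V·A⁻¹)⁻¹ = kg⁻¹·m⁻²·s³·A²
  (c) [kg⁻¹·m⁻²·s⁴·A²] / [s] = kg⁻¹·m⁻²·s³·A²
  (d) A·V⁻¹ = A·(J·C⁻¹)⁻¹ = kg⁻¹·m⁻²·s³·A²
  (e) [kg⁻¹·m⁻²·s³·A²] / [s⁻¹] = kg⁻¹·m⁻²·s⁴·A²
All reduce to kg⁻¹·m⁻²·s³·A² except (e), which is kg⁻¹·m⁻²·s⁴·A².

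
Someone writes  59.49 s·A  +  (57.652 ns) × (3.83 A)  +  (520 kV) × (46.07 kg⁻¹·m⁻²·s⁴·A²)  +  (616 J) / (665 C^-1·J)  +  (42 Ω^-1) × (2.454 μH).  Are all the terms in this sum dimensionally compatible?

Reduce each to base SI dimensions:
  59.49 s·A:  A·s = s·A
  (57.652 ns) × (3.83 A):  [s] · [A] = s·A
  (520 kV) × (46.07 kg⁻¹·m⁻²·s⁴·A²):  [kg·m²·s⁻³·A⁻¹] · [kg⁻¹·m⁻²·s⁴·A²] = s·A
  (616 J) / (665 C^-1·J):  [kg·m²·s⁻²] / [kg·m²·s⁻³·A⁻¹] = s·A
  (42 Ω^-1) × (2.454 μH):  [kg⁻¹·m⁻²·s³·A²] · [kg·m²·s⁻²·A⁻²] = s
The terms do not share a single dimension (s vs s·A).

No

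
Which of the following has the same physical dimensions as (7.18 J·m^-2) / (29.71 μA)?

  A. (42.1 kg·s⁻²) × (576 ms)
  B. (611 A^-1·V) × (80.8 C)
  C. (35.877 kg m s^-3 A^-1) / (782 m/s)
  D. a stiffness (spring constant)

C.

Reference: [kg·s⁻²] / [A] = kg·s⁻²·A⁻¹.
Each option:
  A. [kg·s⁻²] · [s] = kg·s⁻¹
  B. [kg·m²·s⁻³·A⁻²] · [s·A] = kg·m²·s⁻²·A⁻¹
  C. [kg·m·s⁻³·A⁻¹] / [m·s⁻¹] = kg·s⁻²·A⁻¹  ← same
  D. [stiffness (spring constant)] = kg·s⁻²
Only C. matches kg·s⁻²·A⁻¹.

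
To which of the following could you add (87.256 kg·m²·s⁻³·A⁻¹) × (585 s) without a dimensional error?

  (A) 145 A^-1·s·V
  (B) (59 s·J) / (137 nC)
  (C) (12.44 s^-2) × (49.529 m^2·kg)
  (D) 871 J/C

Reference: [kg·m²·s⁻³·A⁻¹] · [s] = kg·m²·s⁻²·A⁻¹.
Each option:
  (A) V·s·A⁻¹ = J·C⁻¹·s·A⁻¹ = kg·m²·s⁻²·A⁻²
  (B) [kg·m²·s⁻¹] / [s·A] = kg·m²·s⁻²·A⁻¹  ← same
  (C) [s⁻²] · [kg·m²] = kg·m²·s⁻²
  (D) J·C⁻¹ = N·m·(s·A)⁻¹ = kg·m²·s⁻³·A⁻¹
Only (B) matches kg·m²·s⁻²·A⁻¹.

(B)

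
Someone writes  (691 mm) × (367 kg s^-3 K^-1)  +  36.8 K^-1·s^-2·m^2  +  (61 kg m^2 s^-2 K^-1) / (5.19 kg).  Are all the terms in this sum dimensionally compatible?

No

Work out the base dimensions of each:
  (691 mm) × (367 kg s^-3 K^-1):  [m] · [kg·s⁻³·K⁻¹] = kg·m·s⁻³·K⁻¹
  36.8 K^-1·s^-2·m^2:  m²·s⁻²·K⁻¹
  (61 kg m^2 s^-2 K^-1) / (5.19 kg):  [kg·m²·s⁻²·K⁻¹] / [kg] = m²·s⁻²·K⁻¹
The terms do not share a single dimension (kg·m·s⁻³·K⁻¹ vs m²·s⁻²·K⁻¹).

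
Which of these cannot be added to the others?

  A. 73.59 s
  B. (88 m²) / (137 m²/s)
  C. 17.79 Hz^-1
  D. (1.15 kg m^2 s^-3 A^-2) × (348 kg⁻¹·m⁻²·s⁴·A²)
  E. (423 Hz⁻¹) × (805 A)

Work out the base dimensions of each:
  A. s
  B. [m²] / [m²·s⁻¹] = s
  C. Hz⁻¹ = (s⁻¹)⁻¹ = s
  D. [kg·m²·s⁻³·A⁻²] · [kg⁻¹·m⁻²·s⁴·A²] = s
  E. [s] · [A] = s·A
All reduce to s except E., which is s·A.

E.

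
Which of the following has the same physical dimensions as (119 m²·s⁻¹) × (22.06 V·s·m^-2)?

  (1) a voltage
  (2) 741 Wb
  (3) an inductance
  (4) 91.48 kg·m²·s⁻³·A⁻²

Reference: [m²·s⁻¹] · [kg·s⁻²·A⁻¹] = kg·m²·s⁻³·A⁻¹.
Each option:
  (1) [voltage] = kg·m²·s⁻³·A⁻¹  ← same
  (2) Wb = V·s = kg·m²·s⁻²·A⁻¹
  (3) [inductance] = kg·m²·s⁻²·A⁻²
  (4) kg·m²·s⁻³·A⁻²
Only (1) matches kg·m²·s⁻³·A⁻¹.

(1)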